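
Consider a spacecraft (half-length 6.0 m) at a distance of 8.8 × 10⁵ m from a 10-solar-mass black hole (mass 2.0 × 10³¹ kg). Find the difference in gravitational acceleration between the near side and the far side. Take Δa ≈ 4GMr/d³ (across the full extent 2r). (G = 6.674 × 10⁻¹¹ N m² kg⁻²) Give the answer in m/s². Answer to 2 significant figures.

4.7 × 10⁴ m/s²

Δg = 4GMr/d³
   = 4 × (6.674 × 10⁻¹¹) × (2.0 × 10³¹) × (6.0) / (8.8 × 10⁵)³
   = 4.7 × 10⁴ m/s²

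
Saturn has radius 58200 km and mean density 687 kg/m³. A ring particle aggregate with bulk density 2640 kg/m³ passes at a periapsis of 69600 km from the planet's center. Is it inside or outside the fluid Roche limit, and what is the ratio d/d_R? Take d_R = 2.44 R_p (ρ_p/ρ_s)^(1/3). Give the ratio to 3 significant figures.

inside; d/d_R ≈ 0.768

d_R = 2.44 × (58200 km) × (687/2640)^(1/3) = 90660 km
d/d_R = (69600) / (90660) = 0.768
Since d/d_R < 1, the body is inside the Roche limit.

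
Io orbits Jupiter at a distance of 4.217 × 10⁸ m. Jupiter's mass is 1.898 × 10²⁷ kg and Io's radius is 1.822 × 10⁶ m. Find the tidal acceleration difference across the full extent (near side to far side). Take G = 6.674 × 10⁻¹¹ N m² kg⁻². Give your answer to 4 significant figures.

a_tidal = 4GMr/d³
        = 4 × (6.674 × 10⁻¹¹) × (1.898 × 10²⁷) × (1.822 × 10⁶) / (4.217 × 10⁸)³
        = 1.231 × 10⁻² m/s²

1.231 × 10⁻² m/s²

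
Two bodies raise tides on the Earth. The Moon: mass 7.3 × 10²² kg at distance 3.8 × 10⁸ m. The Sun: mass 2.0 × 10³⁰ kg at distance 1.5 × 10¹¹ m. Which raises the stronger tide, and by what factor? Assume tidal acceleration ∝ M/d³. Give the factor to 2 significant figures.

Tidal acceleration ∝ M/d³, so compare M/d³ for each.
The Moon: (7.3 × 10²²) / (3.8 × 10⁸)³ = 1.330 × 10⁻³
The Sun: (2.0 × 10³⁰) / (1.5 × 10¹¹)³ = 5.926 × 10⁻⁴
Ratio (larger/smaller) = 2.2

The Moon, by a factor of ≈ 2.2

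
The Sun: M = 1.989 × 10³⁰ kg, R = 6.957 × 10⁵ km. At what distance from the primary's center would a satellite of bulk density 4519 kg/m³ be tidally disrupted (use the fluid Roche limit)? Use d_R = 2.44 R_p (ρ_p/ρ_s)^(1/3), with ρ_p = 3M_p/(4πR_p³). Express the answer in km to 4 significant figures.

1.151 × 10⁶ km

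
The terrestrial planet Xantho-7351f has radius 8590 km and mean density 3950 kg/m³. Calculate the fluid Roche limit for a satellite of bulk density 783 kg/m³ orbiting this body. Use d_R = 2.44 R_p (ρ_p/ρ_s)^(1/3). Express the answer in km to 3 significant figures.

35900 km

d_R = 2.44 × 8590 km × (3950/783)^(1/3)
    = 35900 km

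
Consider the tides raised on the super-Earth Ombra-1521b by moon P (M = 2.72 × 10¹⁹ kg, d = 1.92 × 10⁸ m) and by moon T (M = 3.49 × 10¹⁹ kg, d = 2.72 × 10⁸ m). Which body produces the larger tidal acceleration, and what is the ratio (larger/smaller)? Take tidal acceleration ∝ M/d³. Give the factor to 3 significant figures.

Moon P, by a factor of ≈ 2.22

The tide-raising term goes as M/d³ (the gradient of a 1/d² field).
Moon P: (2.72 × 10¹⁹) / (1.92 × 10⁸)³ = 3.843 × 10⁻⁶
Moon T: (3.49 × 10¹⁹) / (2.72 × 10⁸)³ = 1.734 × 10⁻⁶
Ratio (larger/smaller) = 2.22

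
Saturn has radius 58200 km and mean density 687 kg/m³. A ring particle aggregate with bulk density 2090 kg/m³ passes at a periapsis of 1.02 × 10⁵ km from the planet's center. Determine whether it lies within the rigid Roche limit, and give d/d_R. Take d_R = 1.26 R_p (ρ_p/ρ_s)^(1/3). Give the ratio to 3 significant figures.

d_R = 1.26 × (58200 km) × (687/2090)^(1/3) = 50610 km
d/d_R = (1.02 × 10⁵) / (50610) = 2.02
Since d/d_R > 1, the body is outside the Roche limit.

outside; d/d_R ≈ 2.02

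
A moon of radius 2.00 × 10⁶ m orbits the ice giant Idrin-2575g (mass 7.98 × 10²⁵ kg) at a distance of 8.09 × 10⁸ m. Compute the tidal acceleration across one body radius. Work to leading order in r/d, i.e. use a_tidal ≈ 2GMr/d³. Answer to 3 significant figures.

4.02 × 10⁻⁵ m/s²

Δa = 2GMr/d³
   = 2 × (6.674 × 10⁻¹¹) × (7.98 × 10²⁵) × (2.00 × 10⁶) / (8.09 × 10⁸)³
   = 4.02 × 10⁻⁵ m/s²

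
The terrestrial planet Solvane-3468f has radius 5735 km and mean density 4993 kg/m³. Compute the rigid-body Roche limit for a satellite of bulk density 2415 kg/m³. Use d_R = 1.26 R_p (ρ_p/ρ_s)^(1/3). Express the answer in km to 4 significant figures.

d_R = 1.26 × 5735 km × (4993/2415)^(1/3)
    = 9206 km

9206 km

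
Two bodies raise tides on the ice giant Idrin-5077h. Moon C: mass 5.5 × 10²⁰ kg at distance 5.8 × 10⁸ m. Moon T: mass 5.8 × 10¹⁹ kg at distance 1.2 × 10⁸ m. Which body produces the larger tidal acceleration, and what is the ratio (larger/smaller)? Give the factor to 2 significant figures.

Moon T, by a factor of ≈ 12

The tide-raising term goes as M/d³ (the gradient of a 1/d² field).
Moon C: (5.5 × 10²⁰) / (5.8 × 10⁸)³ = 2.819 × 10⁻⁶
Moon T: (5.8 × 10¹⁹) / (1.2 × 10⁸)³ = 3.356 × 10⁻⁵
Ratio (larger/smaller) = 12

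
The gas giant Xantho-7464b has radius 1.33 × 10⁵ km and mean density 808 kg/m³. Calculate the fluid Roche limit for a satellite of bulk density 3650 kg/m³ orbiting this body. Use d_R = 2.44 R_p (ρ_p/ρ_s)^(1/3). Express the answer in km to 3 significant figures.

1.96 × 10⁵ km

d_R = 2.44 × 1.33 × 10⁵ km × (808/3650)^(1/3)
    = 1.96 × 10⁵ km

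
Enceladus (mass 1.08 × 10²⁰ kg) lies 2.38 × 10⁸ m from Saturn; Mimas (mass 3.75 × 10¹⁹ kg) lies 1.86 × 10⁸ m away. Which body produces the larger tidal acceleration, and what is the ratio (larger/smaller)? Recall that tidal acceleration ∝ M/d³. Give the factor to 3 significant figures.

Enceladus, by a factor of ≈ 1.37

Compare M/d³ for the two perturbers:
Enceladus: (1.08 × 10²⁰) / (2.38 × 10⁸)³ = 8.011 × 10⁻⁶
Mimas: (3.75 × 10¹⁹) / (1.86 × 10⁸)³ = 5.828 × 10⁻⁶
Ratio (larger/smaller) = 1.37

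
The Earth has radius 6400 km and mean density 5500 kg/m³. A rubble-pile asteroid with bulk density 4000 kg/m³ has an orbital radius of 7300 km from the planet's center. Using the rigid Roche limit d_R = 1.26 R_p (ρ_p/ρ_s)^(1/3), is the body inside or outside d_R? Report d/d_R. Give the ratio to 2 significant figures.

d_R = 1.26 × (6400 km) × (5500/4000)^(1/3) = 8967 km
d/d_R = (7300) / (8967) = 0.81
Since d/d_R < 1, the body is inside the Roche limit.

inside; d/d_R ≈ 0.81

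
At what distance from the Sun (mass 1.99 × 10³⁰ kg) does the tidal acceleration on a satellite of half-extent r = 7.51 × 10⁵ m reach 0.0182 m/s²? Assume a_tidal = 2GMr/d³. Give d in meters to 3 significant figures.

2.22 × 10⁹ m

2GMr/d³ = a_tidal  ⇒  d = (2GMr / a_tidal)^(1/3)
d = (2 × 6.674×10⁻¹¹ × (1.99 × 10³⁰) × (7.51 × 10⁵) / (0.0182))^(1/3)
  = 2.22 × 10⁹ m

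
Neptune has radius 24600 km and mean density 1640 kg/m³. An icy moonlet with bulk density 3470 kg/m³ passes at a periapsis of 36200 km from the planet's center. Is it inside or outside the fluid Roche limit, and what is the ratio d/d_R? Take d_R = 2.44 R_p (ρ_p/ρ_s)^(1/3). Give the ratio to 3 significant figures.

inside; d/d_R ≈ 0.774

d_R = 2.44 × (24600 km) × (1640/3470)^(1/3) = 46760 km
d/d_R = (36200) / (46760) = 0.774
Since d/d_R < 1, the body is inside the Roche limit.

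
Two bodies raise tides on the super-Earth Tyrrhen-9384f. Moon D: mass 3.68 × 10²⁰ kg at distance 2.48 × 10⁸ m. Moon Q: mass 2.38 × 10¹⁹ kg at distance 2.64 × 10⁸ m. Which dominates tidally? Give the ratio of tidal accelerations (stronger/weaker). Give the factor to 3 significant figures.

The tide-raising term goes as M/d³ (the gradient of a 1/d² field).
Moon D: (3.68 × 10²⁰) / (2.48 × 10⁸)³ = 2.413 × 10⁻⁵
Moon Q: (2.38 × 10¹⁹) / (2.64 × 10⁸)³ = 1.293 × 10⁻⁶
Ratio (larger/smaller) = 18.7

Moon D, by a factor of ≈ 18.7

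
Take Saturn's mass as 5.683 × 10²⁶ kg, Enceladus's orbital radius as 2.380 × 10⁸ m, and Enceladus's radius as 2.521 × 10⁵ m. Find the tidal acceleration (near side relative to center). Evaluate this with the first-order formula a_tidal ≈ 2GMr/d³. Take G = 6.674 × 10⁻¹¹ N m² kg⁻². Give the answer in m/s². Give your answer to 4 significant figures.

1.419 × 10⁻³ m/s²

Since r ≪ d, expand the inverse-square field across one radius to get the leading 2GMr/d³ term.
Δg = 2GMr/d³
   = 2 × (6.674 × 10⁻¹¹) × (5.683 × 10²⁶) × (2.521 × 10⁵) / (2.380 × 10⁸)³
   = 1.419 × 10⁻³ m/s²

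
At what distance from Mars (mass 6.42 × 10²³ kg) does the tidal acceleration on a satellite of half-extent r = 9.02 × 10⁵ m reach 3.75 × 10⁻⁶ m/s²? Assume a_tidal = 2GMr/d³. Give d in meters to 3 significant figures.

2.74 × 10⁸ m

2GMr/d³ = a_tidal  ⇒  d = (2GMr / a_tidal)^(1/3)
d = (2 × 6.674×10⁻¹¹ × (6.42 × 10²³) × (9.02 × 10⁵) / (3.75 × 10⁻⁶))^(1/3)
  = 2.74 × 10⁸ m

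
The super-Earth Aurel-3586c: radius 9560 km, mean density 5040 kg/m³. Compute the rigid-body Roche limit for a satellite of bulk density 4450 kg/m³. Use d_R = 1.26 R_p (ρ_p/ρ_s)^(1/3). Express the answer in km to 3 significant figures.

12600 km

d_R = 1.26 × 9560 km × (5040/4450)^(1/3)
    = 12600 km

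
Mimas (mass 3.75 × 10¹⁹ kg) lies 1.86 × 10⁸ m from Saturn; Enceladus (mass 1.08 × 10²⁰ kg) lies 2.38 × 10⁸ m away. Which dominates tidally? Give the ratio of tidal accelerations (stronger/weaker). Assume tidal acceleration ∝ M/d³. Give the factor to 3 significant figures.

Tidal acceleration ∝ M/d³, so compare M/d³ for each.
Mimas: (3.75 × 10¹⁹) / (1.86 × 10⁸)³ = 5.828 × 10⁻⁶
Enceladus: (1.08 × 10²⁰) / (2.38 × 10⁸)³ = 8.011 × 10⁻⁶
Ratio (larger/smaller) = 1.37

Enceladus, by a factor of ≈ 1.37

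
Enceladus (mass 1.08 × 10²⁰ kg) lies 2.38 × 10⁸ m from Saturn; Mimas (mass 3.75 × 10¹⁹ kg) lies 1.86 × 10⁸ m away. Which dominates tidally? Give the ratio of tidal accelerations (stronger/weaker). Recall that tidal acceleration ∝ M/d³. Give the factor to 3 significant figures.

Enceladus, by a factor of ≈ 1.37

Tidal stretch scales as M/d³; compute that for each body.
Enceladus: (1.08 × 10²⁰) / (2.38 × 10⁸)³ = 8.011 × 10⁻⁶
Mimas: (3.75 × 10¹⁹) / (1.86 × 10⁸)³ = 5.828 × 10⁻⁶
Ratio (larger/smaller) = 1.37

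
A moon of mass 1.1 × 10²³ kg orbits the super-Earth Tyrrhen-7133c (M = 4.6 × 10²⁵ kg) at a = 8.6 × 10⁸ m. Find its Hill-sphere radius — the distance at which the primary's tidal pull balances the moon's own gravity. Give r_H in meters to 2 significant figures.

8.0 × 10⁷ m

r_H ≈ a (m/3M)^(1/3)
    = (8.6 × 10⁸) × (1.1 × 10²³ / (3 × 4.6 × 10²⁵))^(1/3)
    = 8.0 × 10⁷ m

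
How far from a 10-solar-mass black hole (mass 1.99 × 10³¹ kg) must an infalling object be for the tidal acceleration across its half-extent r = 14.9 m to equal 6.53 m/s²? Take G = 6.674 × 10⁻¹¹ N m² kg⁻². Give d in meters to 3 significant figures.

1.82 × 10⁷ m

2GMr/d³ = a_tidal  ⇒  d = (2GMr / a_tidal)^(1/3)
d = (2 × 6.674×10⁻¹¹ × (1.99 × 10³¹) × (14.9) / (6.53))^(1/3)
  = 1.82 × 10⁷ m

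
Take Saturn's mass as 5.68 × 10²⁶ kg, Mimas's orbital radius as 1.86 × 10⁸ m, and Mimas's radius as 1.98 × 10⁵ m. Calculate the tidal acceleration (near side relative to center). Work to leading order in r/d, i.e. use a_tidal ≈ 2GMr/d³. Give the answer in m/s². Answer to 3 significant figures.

Since r ≪ d, expand the inverse-square field across one radius to get the leading 2GMr/d³ term.
Δg = 2GMr/d³
   = 2 × (6.674 × 10⁻¹¹) × (5.68 × 10²⁶) × (1.98 × 10⁵) / (1.86 × 10⁸)³
   = 2.33 × 10⁻³ m/s²

2.33 × 10⁻³ m/s²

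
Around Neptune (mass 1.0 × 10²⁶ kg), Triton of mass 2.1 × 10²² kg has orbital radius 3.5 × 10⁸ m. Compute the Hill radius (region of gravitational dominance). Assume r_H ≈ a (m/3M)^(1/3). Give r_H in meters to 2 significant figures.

r_H ≈ a (m/3M)^(1/3)
    = (3.5 × 10⁸) × (2.1 × 10²² / (3 × 1.0 × 10²⁶))^(1/3)
    = 1.4 × 10⁷ m

1.4 × 10⁷ m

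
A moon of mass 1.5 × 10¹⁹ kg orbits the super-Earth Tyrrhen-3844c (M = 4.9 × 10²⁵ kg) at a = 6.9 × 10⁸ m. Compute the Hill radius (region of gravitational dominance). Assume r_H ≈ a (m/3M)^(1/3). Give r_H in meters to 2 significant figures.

3.2 × 10⁶ m

r_H ≈ a (m/3M)^(1/3)
    = (6.9 × 10⁸) × (1.5 × 10¹⁹ / (3 × 4.9 × 10²⁵))^(1/3)
    = 3.2 × 10⁶ m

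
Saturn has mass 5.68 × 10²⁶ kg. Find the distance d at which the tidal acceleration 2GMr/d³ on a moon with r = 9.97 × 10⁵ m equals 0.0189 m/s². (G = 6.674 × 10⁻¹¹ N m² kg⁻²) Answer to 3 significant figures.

2GMr/d³ = a_tidal  ⇒  d = (2GMr / a_tidal)^(1/3)
d = (2 × 6.674×10⁻¹¹ × (5.68 × 10²⁶) × (9.97 × 10⁵) / (0.0189))^(1/3)
  = 1.59 × 10⁸ m

1.59 × 10⁸ m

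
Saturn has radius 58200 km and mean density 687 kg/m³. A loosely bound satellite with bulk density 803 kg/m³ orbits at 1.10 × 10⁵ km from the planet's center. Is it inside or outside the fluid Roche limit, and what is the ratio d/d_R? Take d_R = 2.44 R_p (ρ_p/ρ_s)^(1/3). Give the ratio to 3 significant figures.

d_R = 2.44 × (58200 km) × (687/803)^(1/3) = 1.348 × 10⁵ km
d/d_R = (1.10 × 10⁵) / (1.348 × 10⁵) = 0.816
Since d/d_R < 1, the body is inside the Roche limit.

inside; d/d_R ≈ 0.816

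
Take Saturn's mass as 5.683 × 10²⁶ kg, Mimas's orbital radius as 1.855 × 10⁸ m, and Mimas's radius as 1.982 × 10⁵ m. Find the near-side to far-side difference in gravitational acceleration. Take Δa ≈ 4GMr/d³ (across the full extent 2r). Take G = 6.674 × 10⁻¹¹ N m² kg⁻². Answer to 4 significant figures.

4.711 × 10⁻³ m/s²

Δa = 4GMr/d³
   = 4 × (6.674 × 10⁻¹¹) × (5.683 × 10²⁶) × (1.982 × 10⁵) / (1.855 × 10⁸)³
   = 4.711 × 10⁻³ m/s²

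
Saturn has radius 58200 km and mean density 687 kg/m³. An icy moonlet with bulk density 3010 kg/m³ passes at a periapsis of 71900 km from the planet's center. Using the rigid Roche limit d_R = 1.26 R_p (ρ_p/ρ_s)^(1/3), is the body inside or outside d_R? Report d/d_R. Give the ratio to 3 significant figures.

outside; d/d_R ≈ 1.60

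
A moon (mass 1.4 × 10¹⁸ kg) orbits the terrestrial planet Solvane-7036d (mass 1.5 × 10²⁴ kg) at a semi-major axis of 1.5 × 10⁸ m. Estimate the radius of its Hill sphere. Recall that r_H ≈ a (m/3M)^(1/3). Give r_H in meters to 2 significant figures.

1.0 × 10⁶ m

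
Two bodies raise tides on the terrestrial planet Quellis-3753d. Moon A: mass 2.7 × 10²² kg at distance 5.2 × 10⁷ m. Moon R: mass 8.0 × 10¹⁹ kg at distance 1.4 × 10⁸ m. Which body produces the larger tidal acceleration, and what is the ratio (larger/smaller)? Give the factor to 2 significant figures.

Moon A, by a factor of ≈ 6600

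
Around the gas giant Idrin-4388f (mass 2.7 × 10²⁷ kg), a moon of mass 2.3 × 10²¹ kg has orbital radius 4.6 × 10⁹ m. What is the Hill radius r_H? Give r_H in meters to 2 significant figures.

r_H ≈ a (m/3M)^(1/3)
    = (4.6 × 10⁹) × (2.3 × 10²¹ / (3 × 2.7 × 10²⁷))^(1/3)
    = 3.0 × 10⁷ m

3.0 × 10⁷ m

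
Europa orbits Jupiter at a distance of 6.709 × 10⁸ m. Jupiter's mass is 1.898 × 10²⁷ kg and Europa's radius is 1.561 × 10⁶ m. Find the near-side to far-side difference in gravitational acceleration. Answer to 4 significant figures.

Δa = 4GMr/d³
   = 4 × (6.674 × 10⁻¹¹) × (1.898 × 10²⁷) × (1.561 × 10⁶) / (6.709 × 10⁸)³
   = 2.619 × 10⁻³ m/s²

2.619 × 10⁻³ m/s²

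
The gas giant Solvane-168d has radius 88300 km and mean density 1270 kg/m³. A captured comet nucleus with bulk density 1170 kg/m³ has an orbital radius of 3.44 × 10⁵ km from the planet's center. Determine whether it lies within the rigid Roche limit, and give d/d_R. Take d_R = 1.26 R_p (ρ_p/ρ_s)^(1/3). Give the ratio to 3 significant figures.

outside; d/d_R ≈ 3.01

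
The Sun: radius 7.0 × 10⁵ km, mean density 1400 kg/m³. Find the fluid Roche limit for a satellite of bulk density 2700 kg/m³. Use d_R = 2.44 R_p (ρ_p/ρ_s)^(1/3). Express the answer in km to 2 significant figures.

d_R = 2.44 × 7.0 × 10⁵ km × (1400/2700)^(1/3)
    = 1.4 × 10⁶ km

1.4 × 10⁶ km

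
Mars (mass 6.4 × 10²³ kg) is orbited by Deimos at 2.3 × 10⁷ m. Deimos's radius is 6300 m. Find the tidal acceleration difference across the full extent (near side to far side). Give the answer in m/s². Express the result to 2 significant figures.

Δa = 4GMr/d³
   = 4 × (6.674 × 10⁻¹¹) × (6.4 × 10²³) × (6300) / (2.3 × 10⁷)³
   = 8.8 × 10⁻⁵ m/s²

8.8 × 10⁻⁵ m/s²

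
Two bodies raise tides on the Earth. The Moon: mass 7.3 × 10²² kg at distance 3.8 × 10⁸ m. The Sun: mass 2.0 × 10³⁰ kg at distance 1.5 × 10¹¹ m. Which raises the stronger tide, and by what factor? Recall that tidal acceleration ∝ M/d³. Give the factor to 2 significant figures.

The Moon, by a factor of ≈ 2.2

The tide-raising term goes as M/d³ (the gradient of a 1/d² field).
The Moon: (7.3 × 10²²) / (3.8 × 10⁸)³ = 1.330 × 10⁻³
The Sun: (2.0 × 10³⁰) / (1.5 × 10¹¹)³ = 5.926 × 10⁻⁴
Ratio (larger/smaller) = 2.2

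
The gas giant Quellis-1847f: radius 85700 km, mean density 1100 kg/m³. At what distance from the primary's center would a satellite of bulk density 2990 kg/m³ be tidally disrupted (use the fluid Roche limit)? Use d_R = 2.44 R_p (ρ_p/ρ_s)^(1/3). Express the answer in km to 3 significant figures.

1.50 × 10⁵ km

d_R = 2.44 × 85700 km × (1100/2990)^(1/3)
    = 1.50 × 10⁵ km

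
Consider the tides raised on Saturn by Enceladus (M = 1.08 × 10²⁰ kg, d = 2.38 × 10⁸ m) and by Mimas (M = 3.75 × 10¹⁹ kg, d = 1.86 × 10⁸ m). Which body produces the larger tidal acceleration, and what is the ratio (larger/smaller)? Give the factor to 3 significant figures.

Enceladus, by a factor of ≈ 1.37

Tidal stretch scales as M/d³; compute that for each body.
Enceladus: (1.08 × 10²⁰) / (2.38 × 10⁸)³ = 8.011 × 10⁻⁶
Mimas: (3.75 × 10¹⁹) / (1.86 × 10⁸)³ = 5.828 × 10⁻⁶
Ratio (larger/smaller) = 1.37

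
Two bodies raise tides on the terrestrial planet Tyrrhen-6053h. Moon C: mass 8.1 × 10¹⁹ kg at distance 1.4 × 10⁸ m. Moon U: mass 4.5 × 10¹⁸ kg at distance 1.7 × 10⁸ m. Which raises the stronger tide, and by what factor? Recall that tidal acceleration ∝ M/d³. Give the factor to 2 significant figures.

Moon C, by a factor of ≈ 32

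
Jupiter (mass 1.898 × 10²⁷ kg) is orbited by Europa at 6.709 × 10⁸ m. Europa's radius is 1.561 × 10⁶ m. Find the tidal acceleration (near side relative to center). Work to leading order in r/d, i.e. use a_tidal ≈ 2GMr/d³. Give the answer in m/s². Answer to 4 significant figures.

Δa = 2GMr/d³
   = 2 × (6.674 × 10⁻¹¹) × (1.898 × 10²⁷) × (1.561 × 10⁶) / (6.709 × 10⁸)³
   = 1.310 × 10⁻³ m/s²

1.310 × 10⁻³ m/s²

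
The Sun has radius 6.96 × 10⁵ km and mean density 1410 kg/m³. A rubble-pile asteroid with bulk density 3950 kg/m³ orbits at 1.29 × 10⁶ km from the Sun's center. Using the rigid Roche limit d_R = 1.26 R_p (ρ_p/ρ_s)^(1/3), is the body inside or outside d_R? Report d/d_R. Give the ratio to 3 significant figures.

outside; d/d_R ≈ 2.07

d_R = 1.26 × (6.96 × 10⁵ km) × (1410/3950)^(1/3) = 6.221 × 10⁵ km
d/d_R = (1.29 × 10⁶) / (6.221 × 10⁵) = 2.07
Since d/d_R > 1, the body is outside the Roche limit.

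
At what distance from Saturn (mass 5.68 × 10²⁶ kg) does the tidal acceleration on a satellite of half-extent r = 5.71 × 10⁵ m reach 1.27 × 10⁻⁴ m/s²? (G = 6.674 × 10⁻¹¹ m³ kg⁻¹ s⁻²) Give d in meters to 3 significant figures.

6.99 × 10⁸ m

2GMr/d³ = a_tidal  ⇒  d = (2GMr / a_tidal)^(1/3)
d = (2 × 6.674×10⁻¹¹ × (5.68 × 10²⁶) × (5.71 × 10⁵) / (1.27 × 10⁻⁴))^(1/3)
  = 6.99 × 10⁸ m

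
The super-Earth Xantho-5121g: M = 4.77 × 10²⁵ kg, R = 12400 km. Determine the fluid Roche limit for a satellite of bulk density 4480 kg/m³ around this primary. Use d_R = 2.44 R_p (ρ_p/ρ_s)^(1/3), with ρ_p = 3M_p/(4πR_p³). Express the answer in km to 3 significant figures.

33300 km

ρ_p = 3M_p/(4πR_p³) = 3 × (4.77 × 10²⁵) / (4π × (1.24 × 10⁷ m)³) = 5970 kg/m³
d_R = 2.44 × 12400 km × (5970/4480)^(1/3)
    = 33300 km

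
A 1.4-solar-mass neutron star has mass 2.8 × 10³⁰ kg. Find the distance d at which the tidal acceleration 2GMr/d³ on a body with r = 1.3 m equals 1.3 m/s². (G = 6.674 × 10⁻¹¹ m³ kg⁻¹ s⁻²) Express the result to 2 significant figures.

2GMr/d³ = a_tidal  ⇒  d = (2GMr / a_tidal)^(1/3)
d = (2 × 6.674×10⁻¹¹ × (2.8 × 10³⁰) × (1.3) / (1.3))^(1/3)
  = 7.2 × 10⁶ m

7.2 × 10⁶ m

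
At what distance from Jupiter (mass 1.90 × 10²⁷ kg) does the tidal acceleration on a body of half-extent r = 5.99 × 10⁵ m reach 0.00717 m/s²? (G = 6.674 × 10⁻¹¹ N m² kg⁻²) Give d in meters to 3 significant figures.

2.77 × 10⁸ m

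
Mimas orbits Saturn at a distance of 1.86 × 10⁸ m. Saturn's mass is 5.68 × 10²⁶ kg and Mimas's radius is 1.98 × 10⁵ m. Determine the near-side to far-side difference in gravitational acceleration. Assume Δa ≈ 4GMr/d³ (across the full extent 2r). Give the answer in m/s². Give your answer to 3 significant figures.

4.67 × 10⁻³ m/s²

Δa = 4GMr/d³
   = 4 × (6.674 × 10⁻¹¹) × (5.68 × 10²⁶) × (1.98 × 10⁵) / (1.86 × 10⁸)³
   = 4.67 × 10⁻³ m/s²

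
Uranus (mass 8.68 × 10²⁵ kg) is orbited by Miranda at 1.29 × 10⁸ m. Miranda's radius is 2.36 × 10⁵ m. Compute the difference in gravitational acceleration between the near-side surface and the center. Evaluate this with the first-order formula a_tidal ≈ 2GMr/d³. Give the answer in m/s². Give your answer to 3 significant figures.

Δg = 2GMr/d³
   = 2 × (6.674 × 10⁻¹¹) × (8.68 × 10²⁵) × (2.36 × 10⁵) / (1.29 × 10⁸)³
   = 1.27 × 10⁻³ m/s²

1.27 × 10⁻³ m/s²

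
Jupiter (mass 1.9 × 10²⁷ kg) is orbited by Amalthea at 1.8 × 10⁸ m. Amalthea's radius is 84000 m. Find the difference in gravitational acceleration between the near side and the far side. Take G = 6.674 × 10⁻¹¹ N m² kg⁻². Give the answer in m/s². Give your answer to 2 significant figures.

7.3 × 10⁻³ m/s²

Δa = 4GMr/d³
   = 4 × (6.674 × 10⁻¹¹) × (1.9 × 10²⁷) × (84000) / (1.8 × 10⁸)³
   = 7.3 × 10⁻³ m/s²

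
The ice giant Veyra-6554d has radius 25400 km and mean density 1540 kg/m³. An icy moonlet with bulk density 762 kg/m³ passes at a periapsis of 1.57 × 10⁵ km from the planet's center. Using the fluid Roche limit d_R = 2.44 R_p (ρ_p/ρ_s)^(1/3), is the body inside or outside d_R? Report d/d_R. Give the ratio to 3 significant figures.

d_R = 2.44 × (25400 km) × (1540/762)^(1/3) = 78360 km
d/d_R = (1.57 × 10⁵) / (78360) = 2.00
Since d/d_R > 1, the body is outside the Roche limit.

outside; d/d_R ≈ 2.00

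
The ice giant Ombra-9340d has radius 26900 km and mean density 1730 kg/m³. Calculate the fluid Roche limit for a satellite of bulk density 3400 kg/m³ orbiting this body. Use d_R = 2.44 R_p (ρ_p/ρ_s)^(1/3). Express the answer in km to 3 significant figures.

52400 km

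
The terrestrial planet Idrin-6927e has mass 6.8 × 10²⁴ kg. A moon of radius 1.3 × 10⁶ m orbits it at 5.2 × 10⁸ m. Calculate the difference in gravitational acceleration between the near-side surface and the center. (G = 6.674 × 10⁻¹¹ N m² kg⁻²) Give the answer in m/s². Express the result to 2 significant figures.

8.4 × 10⁻⁶ m/s²

Δg = 2GMr/d³
   = 2 × (6.674 × 10⁻¹¹) × (6.8 × 10²⁴) × (1.3 × 10⁶) / (5.2 × 10⁸)³
   = 8.4 × 10⁻⁶ m/s²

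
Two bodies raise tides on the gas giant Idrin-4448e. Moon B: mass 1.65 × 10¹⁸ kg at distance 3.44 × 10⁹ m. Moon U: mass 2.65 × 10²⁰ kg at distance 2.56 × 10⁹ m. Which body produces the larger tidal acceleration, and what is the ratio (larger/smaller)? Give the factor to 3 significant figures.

Moon U, by a factor of ≈ 390

Tidal stretch scales as M/d³; compute that for each body.
Moon B: (1.65 × 10¹⁸) / (3.44 × 10⁹)³ = 4.053 × 10⁻¹¹
Moon U: (2.65 × 10²⁰) / (2.56 × 10⁹)³ = 1.580 × 10⁻⁸
Ratio (larger/smaller) = 390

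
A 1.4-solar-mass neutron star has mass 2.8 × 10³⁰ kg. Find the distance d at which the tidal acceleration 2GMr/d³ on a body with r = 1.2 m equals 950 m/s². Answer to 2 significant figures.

7.8 × 10⁵ m

2GMr/d³ = a_tidal  ⇒  d = (2GMr / a_tidal)^(1/3)
d = (2 × 6.674×10⁻¹¹ × (2.8 × 10³⁰) × (1.2) / (950))^(1/3)
  = 7.8 × 10⁵ m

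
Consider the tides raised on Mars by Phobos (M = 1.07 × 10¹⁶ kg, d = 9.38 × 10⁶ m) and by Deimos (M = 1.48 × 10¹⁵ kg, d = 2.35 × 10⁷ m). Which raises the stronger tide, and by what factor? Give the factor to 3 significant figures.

Phobos, by a factor of ≈ 114

Tidal stretch scales as M/d³; compute that for each body.
Phobos: (1.07 × 10¹⁶) / (9.38 × 10⁶)³ = 1.297 × 10⁻⁵
Deimos: (1.48 × 10¹⁵) / (2.35 × 10⁷)³ = 1.140 × 10⁻⁷
Ratio (larger/smaller) = 114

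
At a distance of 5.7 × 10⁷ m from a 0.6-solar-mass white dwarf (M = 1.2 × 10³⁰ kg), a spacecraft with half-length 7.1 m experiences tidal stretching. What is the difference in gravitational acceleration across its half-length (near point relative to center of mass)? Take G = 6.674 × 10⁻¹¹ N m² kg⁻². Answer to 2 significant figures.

6.1 × 10⁻³ m/s²

a_tidal = 2GMr/d³
        = 2 × (6.674 × 10⁻¹¹) × (1.2 × 10³⁰) × (7.1) / (5.7 × 10⁷)³
        = 6.1 × 10⁻³ m/s²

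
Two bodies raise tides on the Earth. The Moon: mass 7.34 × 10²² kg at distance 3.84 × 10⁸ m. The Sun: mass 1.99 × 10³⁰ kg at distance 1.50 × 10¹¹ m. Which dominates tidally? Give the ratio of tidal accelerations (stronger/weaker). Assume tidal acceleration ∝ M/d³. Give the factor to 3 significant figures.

The Moon, by a factor of ≈ 2.20

Compare M/d³ for the two perturbers:
The Moon: (7.34 × 10²²) / (3.84 × 10⁸)³ = 1.296 × 10⁻³
The Sun: (1.99 × 10³⁰) / (1.50 × 10¹¹)³ = 5.896 × 10⁻⁴
Ratio (larger/smaller) = 2.20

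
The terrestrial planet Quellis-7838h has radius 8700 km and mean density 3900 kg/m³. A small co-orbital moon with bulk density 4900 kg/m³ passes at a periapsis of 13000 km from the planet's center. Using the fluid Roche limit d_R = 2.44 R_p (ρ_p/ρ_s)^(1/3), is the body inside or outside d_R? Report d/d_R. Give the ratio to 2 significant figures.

inside; d/d_R ≈ 0.66

d_R = 2.44 × (8700 km) × (3900/4900)^(1/3) = 19670 km
d/d_R = (13000) / (19670) = 0.66
Since d/d_R < 1, the body is inside the Roche limit.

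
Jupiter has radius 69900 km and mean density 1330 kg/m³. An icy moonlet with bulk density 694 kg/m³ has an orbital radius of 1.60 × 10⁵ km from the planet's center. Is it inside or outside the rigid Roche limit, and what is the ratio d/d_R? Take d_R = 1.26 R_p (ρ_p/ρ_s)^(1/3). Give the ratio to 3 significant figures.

d_R = 1.26 × (69900 km) × (1330/694)^(1/3) = 1.094 × 10⁵ km
d/d_R = (1.60 × 10⁵) / (1.094 × 10⁵) = 1.46
Since d/d_R > 1, the body is outside the Roche limit.

outside; d/d_R ≈ 1.46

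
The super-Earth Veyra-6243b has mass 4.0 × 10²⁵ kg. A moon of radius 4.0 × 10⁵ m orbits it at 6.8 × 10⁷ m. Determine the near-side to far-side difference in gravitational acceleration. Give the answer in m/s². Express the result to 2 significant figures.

Δg = 4GMr/d³
   = 4 × (6.674 × 10⁻¹¹) × (4.0 × 10²⁵) × (4.0 × 10⁵) / (6.8 × 10⁷)³
   = 1.4 × 10⁻² m/s²

1.4 × 10⁻² m/s²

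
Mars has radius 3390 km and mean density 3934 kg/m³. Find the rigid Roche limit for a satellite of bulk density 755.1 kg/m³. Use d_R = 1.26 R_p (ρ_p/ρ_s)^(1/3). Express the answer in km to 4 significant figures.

d_R = 1.26 × 3390 km × (3934/755.1)^(1/3)
    = 7405 km

7405 km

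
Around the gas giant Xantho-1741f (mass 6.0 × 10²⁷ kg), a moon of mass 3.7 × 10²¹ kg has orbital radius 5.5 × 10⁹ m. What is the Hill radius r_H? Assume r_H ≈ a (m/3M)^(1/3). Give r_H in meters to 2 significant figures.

3.2 × 10⁷ m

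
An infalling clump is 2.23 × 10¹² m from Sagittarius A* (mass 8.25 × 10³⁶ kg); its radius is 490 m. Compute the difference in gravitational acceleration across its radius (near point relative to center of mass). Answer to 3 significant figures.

4.87 × 10⁻⁸ m/s²

Differencing GM/(d−r)² and GM/d² to first order in r/d gives 2GMr/d³.
a_tidal = 2GMr/d³
        = 2 × (6.674 × 10⁻¹¹) × (8.25 × 10³⁶) × (490) / (2.23 × 10¹²)³
        = 4.87 × 10⁻⁸ m/s²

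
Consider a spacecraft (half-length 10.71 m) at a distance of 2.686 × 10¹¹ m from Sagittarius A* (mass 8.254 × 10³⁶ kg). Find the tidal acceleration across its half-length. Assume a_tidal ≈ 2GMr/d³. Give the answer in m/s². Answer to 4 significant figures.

6.089 × 10⁻⁷ m/s²

Since r ≪ d, expand the inverse-square field across one radius to get the leading 2GMr/d³ term.
a_tidal = 2GMr/d³
        = 2 × (6.674 × 10⁻¹¹) × (8.254 × 10³⁶) × (10.71) / (2.686 × 10¹¹)³
        = 6.089 × 10⁻⁷ m/s²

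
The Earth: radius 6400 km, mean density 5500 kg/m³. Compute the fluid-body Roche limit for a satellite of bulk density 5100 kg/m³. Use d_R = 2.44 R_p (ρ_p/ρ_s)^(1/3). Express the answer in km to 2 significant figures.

16000 km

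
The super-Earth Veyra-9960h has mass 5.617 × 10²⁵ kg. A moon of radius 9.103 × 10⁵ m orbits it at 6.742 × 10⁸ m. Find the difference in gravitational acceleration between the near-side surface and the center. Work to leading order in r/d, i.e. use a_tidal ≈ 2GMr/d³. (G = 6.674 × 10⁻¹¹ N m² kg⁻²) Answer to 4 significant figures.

2.227 × 10⁻⁵ m/s²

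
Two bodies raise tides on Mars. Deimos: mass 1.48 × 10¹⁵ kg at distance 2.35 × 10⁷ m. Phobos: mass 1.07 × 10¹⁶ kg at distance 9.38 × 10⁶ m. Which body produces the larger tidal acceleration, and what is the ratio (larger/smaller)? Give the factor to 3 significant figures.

The tide-raising term goes as M/d³ (the gradient of a 1/d² field).
Deimos: (1.48 × 10¹⁵) / (2.35 × 10⁷)³ = 1.140 × 10⁻⁷
Phobos: (1.07 × 10¹⁶) / (9.38 × 10⁶)³ = 1.297 × 10⁻⁵
Ratio (larger/smaller) = 114

Phobos, by a factor of ≈ 114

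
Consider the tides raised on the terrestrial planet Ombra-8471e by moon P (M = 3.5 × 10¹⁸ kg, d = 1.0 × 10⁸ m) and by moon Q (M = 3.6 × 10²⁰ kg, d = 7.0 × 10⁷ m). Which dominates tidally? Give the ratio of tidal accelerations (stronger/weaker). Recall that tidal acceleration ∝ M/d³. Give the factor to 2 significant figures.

Moon Q, by a factor of ≈ 300

Tidal acceleration ∝ M/d³, so compare M/d³ for each.
Moon P: (3.5 × 10¹⁸) / (1.0 × 10⁸)³ = 3.500 × 10⁻⁶
Moon Q: (3.6 × 10²⁰) / (7.0 × 10⁷)³ = 1.050 × 10⁻³
Ratio (larger/smaller) = 300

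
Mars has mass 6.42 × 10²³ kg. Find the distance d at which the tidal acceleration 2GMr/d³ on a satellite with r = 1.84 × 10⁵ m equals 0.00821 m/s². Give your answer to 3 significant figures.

2GMr/d³ = a_tidal  ⇒  d = (2GMr / a_tidal)^(1/3)
d = (2 × 6.674×10⁻¹¹ × (6.42 × 10²³) × (1.84 × 10⁵) / (0.00821))^(1/3)
  = 1.24 × 10⁷ m

1.24 × 10⁷ m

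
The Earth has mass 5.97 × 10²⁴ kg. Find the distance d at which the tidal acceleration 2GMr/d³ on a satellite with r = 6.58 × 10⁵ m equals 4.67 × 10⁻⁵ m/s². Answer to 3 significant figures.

2.24 × 10⁸ m

2GMr/d³ = a_tidal  ⇒  d = (2GMr / a_tidal)^(1/3)
d = (2 × 6.674×10⁻¹¹ × (5.97 × 10²⁴) × (6.58 × 10⁵) / (4.67 × 10⁻⁵))^(1/3)
  = 2.24 × 10⁸ m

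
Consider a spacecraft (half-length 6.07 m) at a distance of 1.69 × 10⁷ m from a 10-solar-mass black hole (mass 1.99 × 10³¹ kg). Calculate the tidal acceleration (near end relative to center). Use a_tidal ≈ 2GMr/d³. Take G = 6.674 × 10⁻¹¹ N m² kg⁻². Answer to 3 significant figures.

3.34 m/s²

a_tidal = 2GMr/d³
        = 2 × (6.674 × 10⁻¹¹) × (1.99 × 10³¹) × (6.07) / (1.69 × 10⁷)³
        = 3.34 m/s²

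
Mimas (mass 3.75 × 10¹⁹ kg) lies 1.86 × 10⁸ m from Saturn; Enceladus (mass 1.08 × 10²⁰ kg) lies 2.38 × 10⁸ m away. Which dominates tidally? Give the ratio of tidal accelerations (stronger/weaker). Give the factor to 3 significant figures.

Enceladus, by a factor of ≈ 1.37

Tidal acceleration ∝ M/d³, so compare M/d³ for each.
Mimas: (3.75 × 10¹⁹) / (1.86 × 10⁸)³ = 5.828 × 10⁻⁶
Enceladus: (1.08 × 10²⁰) / (2.38 × 10⁸)³ = 8.011 × 10⁻⁶
Ratio (larger/smaller) = 1.37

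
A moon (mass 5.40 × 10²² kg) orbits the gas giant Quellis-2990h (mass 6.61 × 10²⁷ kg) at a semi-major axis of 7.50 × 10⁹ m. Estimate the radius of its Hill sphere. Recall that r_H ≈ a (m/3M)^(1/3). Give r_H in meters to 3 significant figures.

1.05 × 10⁸ m

r_H ≈ a (m/3M)^(1/3)
    = (7.50 × 10⁹) × (5.40 × 10²² / (3 × 6.61 × 10²⁷))^(1/3)
    = 1.05 × 10⁸ m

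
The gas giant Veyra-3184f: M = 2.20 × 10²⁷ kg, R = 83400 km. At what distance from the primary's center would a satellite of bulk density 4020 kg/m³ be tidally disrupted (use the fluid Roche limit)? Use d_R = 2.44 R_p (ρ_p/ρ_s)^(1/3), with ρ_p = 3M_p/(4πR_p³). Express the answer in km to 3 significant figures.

1.24 × 10⁵ km

ρ_p = 3M_p/(4πR_p³) = 3 × (2.20 × 10²⁷) / (4π × (8.34 × 10⁷ m)³) = 905 kg/m³
d_R = 2.44 × 83400 km × (905/4020)^(1/3)
    = 1.24 × 10⁵ km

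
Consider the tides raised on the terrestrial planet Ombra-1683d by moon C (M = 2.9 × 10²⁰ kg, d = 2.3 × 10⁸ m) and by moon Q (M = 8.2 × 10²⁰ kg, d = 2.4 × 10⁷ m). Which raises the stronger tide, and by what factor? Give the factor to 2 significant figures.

Moon Q, by a factor of ≈ 2500

Tidal stretch scales as M/d³; compute that for each body.
Moon C: (2.9 × 10²⁰) / (2.3 × 10⁸)³ = 2.383 × 10⁻⁵
Moon Q: (8.2 × 10²⁰) / (2.4 × 10⁷)³ = 5.932 × 10⁻²
Ratio (larger/smaller) = 2500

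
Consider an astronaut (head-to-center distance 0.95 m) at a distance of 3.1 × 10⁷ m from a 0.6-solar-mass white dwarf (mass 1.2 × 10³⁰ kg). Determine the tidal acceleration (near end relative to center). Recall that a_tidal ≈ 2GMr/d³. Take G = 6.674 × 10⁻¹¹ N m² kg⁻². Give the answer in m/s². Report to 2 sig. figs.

5.1 × 10⁻³ m/s²

The tidal stretch is the gradient of GM/d² times the body's extent r, hence the 1/d³ dependence.
Δa = 2GMr/d³
   = 2 × (6.674 × 10⁻¹¹) × (1.2 × 10³⁰) × (0.95) / (3.1 × 10⁷)³
   = 5.1 × 10⁻³ m/s²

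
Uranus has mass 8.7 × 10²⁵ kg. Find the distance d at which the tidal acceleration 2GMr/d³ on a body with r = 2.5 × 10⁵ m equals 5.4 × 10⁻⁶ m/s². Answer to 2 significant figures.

2GMr/d³ = a_tidal  ⇒  d = (2GMr / a_tidal)^(1/3)
d = (2 × 6.674×10⁻¹¹ × (8.7 × 10²⁵) × (2.5 × 10⁵) / (5.4 × 10⁻⁶))^(1/3)
  = 8.1 × 10⁸ m

8.1 × 10⁸ m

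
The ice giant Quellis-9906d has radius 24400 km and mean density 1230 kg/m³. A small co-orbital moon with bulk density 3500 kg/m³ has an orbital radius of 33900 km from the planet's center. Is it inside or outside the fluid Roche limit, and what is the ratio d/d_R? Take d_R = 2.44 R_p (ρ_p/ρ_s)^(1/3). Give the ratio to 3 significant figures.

inside; d/d_R ≈ 0.807

d_R = 2.44 × (24400 km) × (1230/3500)^(1/3) = 42010 km
d/d_R = (33900) / (42010) = 0.807
Since d/d_R < 1, the body is inside the Roche limit.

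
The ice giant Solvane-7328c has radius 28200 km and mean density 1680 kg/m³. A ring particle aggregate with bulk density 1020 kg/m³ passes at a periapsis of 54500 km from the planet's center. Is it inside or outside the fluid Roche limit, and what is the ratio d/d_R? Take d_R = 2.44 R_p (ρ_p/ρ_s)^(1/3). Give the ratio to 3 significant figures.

inside; d/d_R ≈ 0.671

d_R = 2.44 × (28200 km) × (1680/1020)^(1/3) = 81260 km
d/d_R = (54500) / (81260) = 0.671
Since d/d_R < 1, the body is inside the Roche limit.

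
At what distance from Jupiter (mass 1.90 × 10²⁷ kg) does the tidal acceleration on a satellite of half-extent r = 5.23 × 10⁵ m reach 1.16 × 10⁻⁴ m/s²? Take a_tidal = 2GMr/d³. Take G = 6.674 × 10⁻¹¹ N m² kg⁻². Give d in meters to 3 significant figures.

1.05 × 10⁹ m

2GMr/d³ = a_tidal  ⇒  d = (2GMr / a_tidal)^(1/3)
d = (2 × 6.674×10⁻¹¹ × (1.90 × 10²⁷) × (5.23 × 10⁵) / (1.16 × 10⁻⁴))^(1/3)
  = 1.05 × 10⁹ m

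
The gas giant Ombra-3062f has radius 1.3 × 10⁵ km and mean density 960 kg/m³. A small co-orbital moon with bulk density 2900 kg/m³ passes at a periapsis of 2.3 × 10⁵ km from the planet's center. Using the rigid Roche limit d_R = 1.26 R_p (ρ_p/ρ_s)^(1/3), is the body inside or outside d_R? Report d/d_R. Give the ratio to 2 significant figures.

d_R = 1.26 × (1.3 × 10⁵ km) × (960/2900)^(1/3) = 1.133 × 10⁵ km
d/d_R = (2.3 × 10⁵) / (1.133 × 10⁵) = 2.0
Since d/d_R > 1, the body is outside the Roche limit.

outside; d/d_R ≈ 2.0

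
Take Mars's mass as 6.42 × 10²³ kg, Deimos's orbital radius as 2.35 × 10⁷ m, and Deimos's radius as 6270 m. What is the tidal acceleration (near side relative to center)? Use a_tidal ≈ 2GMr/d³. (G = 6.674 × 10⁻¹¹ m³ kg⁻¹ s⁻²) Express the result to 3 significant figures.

4.14 × 10⁻⁵ m/s²

Δa = 2GMr/d³
   = 2 × (6.674 × 10⁻¹¹) × (6.42 × 10²³) × (6270) / (2.35 × 10⁷)³
   = 4.14 × 10⁻⁵ m/s²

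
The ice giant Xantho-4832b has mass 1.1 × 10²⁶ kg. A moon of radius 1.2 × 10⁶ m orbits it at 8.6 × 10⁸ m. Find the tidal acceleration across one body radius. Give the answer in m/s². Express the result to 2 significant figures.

Δa = 2GMr/d³
   = 2 × (6.674 × 10⁻¹¹) × (1.1 × 10²⁶) × (1.2 × 10⁶) / (8.6 × 10⁸)³
   = 2.8 × 10⁻⁵ m/s²

2.8 × 10⁻⁵ m/s²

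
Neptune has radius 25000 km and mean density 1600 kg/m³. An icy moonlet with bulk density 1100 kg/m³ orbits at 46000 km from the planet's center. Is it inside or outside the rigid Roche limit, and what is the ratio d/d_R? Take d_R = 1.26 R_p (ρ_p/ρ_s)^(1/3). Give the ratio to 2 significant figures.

d_R = 1.26 × (25000 km) × (1600/1100)^(1/3) = 35690 km
d/d_R = (46000) / (35690) = 1.3
Since d/d_R > 1, the body is outside the Roche limit.

outside; d/d_R ≈ 1.3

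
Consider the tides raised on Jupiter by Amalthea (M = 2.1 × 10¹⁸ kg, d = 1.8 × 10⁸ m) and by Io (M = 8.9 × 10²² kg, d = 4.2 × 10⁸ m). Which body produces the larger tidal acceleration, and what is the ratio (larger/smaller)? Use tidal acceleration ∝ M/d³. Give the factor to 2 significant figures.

Io, by a factor of ≈ 3300

Tidal acceleration ∝ M/d³, so compare M/d³ for each.
Amalthea: (2.1 × 10¹⁸) / (1.8 × 10⁸)³ = 3.601 × 10⁻⁷
Io: (8.9 × 10²²) / (4.2 × 10⁸)³ = 1.201 × 10⁻³
Ratio (larger/smaller) = 3300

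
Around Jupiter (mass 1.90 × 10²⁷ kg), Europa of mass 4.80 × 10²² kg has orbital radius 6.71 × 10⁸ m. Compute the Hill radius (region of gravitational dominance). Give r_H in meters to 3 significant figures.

r_H ≈ a (m/3M)^(1/3)
    = (6.71 × 10⁸) × (4.80 × 10²² / (3 × 1.90 × 10²⁷))^(1/3)
    = 1.37 × 10⁷ m

1.37 × 10⁷ m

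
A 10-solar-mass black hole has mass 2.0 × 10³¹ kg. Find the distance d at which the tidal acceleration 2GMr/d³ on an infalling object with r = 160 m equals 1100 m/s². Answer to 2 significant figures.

7.3 × 10⁶ m

2GMr/d³ = a_tidal  ⇒  d = (2GMr / a_tidal)^(1/3)
d = (2 × 6.674×10⁻¹¹ × (2.0 × 10³¹) × (160) / (1100))^(1/3)
  = 7.3 × 10⁶ m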